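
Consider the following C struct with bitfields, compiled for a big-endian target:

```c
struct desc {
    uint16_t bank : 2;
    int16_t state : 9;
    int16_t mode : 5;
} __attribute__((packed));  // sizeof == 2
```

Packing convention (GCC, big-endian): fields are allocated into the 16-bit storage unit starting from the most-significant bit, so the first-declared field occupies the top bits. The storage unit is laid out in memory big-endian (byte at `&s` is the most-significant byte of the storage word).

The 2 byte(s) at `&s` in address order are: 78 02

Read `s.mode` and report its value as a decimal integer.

2

[0]=0x78 [1]=0x02 (big-endian) → word 0x7802
bank:2 @ bit 14 → (0x7802>>14)&0x3 = 0x1
state:9 @ bit 5 → (0x7802>>5)&0x1ff = 0x1c0
mode:5 @ bit 0 → (0x7802>>0)&0x1f = 0x2  ←
mode signed 5b, MSB=0: value = 2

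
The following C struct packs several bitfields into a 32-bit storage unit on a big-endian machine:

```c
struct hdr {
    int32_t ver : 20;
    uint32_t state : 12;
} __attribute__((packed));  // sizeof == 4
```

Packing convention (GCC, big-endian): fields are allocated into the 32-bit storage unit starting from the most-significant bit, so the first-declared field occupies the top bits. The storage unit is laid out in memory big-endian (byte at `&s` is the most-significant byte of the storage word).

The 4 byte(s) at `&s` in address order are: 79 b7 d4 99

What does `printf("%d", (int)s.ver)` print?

[0]=0x79 [1]=0xb7 [2]=0xd4 [3]=0x99 (big-endian) → word 0x79b7d499
ver [12+:20] = (word>>12) & 0xfffff = 498557  ←
state [0+:12] = (word>>0) & 0xfff = 1177
ver signed 20b, MSB=0: value = 498557

498557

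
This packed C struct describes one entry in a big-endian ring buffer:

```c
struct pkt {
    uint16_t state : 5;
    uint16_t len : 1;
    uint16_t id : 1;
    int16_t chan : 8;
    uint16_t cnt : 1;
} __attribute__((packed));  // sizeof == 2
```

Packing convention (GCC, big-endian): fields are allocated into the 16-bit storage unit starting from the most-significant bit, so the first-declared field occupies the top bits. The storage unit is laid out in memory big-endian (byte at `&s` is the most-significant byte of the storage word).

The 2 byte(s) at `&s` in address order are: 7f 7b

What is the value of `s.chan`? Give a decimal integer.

-67

[0]=0x7f [1]=0x7b (big-endian) → word 0x7f7b
state [11+:5] = (word>>11) & 0x1f = 15
len [10+:1] = (word>>10) & 0x1 = 1
id [9+:1] = (word>>9) & 0x1 = 1
chan [1+:8] = (word>>1) & 0xff = 189  ←
cnt [0+:1] = (word>>0) & 0x1 = 1
chan signed 8b, MSB=1: 189 - 256 = -67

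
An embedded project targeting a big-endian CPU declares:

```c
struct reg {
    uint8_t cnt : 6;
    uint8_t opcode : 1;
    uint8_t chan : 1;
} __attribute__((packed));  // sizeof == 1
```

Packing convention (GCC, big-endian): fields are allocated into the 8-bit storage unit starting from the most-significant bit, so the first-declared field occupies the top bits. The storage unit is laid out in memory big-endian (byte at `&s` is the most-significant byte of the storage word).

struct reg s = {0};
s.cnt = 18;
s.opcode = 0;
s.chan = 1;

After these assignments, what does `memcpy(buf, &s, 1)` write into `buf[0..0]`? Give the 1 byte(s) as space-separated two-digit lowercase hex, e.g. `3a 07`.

49

cnt (6b) val=18 bits=0x12 at bit 2: 0x48
opcode (1b) val=0 bits=0x0 at bit 1: 0x48
chan (1b) val=1 bits=0x1 at bit 0: 0x49
word = 0x49 → big-endian bytes:
  [0]=0x49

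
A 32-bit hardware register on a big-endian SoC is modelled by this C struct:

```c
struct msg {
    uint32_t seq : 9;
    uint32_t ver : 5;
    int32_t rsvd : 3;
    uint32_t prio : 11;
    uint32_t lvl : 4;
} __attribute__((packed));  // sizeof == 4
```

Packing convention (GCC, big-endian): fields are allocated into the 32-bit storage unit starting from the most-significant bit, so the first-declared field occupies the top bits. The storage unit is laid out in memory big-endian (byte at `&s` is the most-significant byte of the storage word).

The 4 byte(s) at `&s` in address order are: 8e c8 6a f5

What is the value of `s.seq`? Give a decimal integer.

[0]=0x8e [1]=0xc8 [2]=0x6a [3]=0xf5 (big-endian) → word 0x8ec86af5
seq:9 @ bit 23 → (0x8ec86af5>>23)&0x1ff = 0x11d  ←
ver:5 @ bit 18 → (0x8ec86af5>>18)&0x1f = 0x12
rsvd:3 @ bit 15 → (0x8ec86af5>>15)&0x7 = 0x0
prio:11 @ bit 4 → (0x8ec86af5>>4)&0x7ff = 0x6af
lvl:4 @ bit 0 → (0x8ec86af5>>0)&0xf = 0x5

285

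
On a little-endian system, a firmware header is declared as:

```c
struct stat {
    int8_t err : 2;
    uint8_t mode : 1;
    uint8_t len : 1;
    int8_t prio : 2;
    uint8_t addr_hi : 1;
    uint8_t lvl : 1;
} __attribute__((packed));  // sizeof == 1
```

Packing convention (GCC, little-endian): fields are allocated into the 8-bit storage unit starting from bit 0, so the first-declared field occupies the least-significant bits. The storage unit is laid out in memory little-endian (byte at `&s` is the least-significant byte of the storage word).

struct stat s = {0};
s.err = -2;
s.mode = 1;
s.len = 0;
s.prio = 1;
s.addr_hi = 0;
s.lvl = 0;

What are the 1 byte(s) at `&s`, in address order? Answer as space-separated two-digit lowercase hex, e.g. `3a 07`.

err:2 = -2 → 0x2 << 0 → word 0x02
mode:1 = 1 → 0x1 << 2 → word 0x06
len:1 = 0 → 0x0 << 3 → word 0x06
prio:2 = 1 → 0x1 << 4 → word 0x16
addr_hi:1 = 0 → 0x0 << 6 → word 0x16
lvl:1 = 0 → 0x0 << 7 → word 0x16
word = 0x16 → little-endian bytes:
  [0]=0x16

16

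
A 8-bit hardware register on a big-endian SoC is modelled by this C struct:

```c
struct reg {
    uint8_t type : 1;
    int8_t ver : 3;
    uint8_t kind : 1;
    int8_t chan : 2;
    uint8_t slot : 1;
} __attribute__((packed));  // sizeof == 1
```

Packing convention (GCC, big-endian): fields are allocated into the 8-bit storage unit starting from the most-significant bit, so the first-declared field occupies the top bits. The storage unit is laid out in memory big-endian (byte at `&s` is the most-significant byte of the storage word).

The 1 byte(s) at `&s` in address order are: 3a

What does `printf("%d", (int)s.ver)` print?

[0]=0x3a (big-endian) → word 0x3a
type [7+:1] = (word>>7) & 0x1 = 0
ver [4+:3] = (word>>4) & 0x7 = 3  ←
kind [3+:1] = (word>>3) & 0x1 = 1
chan [1+:2] = (word>>1) & 0x3 = 1
slot [0+:1] = (word>>0) & 0x1 = 0
ver signed 3b, MSB=0: value = 3

3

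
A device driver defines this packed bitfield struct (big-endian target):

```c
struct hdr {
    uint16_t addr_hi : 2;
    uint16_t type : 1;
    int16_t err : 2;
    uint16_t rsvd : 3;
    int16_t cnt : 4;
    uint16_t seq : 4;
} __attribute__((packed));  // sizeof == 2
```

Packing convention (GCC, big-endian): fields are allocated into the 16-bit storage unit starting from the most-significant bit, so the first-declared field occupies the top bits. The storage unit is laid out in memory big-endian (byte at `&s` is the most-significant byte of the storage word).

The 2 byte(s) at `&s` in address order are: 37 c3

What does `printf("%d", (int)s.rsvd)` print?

[0]=0x37 [1]=0xc3 (big-endian) → word 0x37c3
addr_hi [14+:2] = (word>>14) & 0x3 = 0
type [13+:1] = (word>>13) & 0x1 = 1
err [11+:2] = (word>>11) & 0x3 = 2
rsvd [8+:3] = (word>>8) & 0x7 = 7  ←
cnt [4+:4] = (word>>4) & 0xf = 12
seq [0+:4] = (word>>0) & 0xf = 3

7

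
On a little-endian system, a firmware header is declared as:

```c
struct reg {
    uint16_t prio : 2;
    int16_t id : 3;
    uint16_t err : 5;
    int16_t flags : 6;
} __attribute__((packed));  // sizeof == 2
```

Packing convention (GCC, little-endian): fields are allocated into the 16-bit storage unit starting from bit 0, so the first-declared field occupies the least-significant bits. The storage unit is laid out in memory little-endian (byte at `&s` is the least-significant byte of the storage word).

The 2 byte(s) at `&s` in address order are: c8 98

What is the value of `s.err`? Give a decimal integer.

[0]=0xc8 [1]=0x98 (little-endian) → word 0x98c8
prio [0+:2] = (word>>0) & 0x3 = 0
id [2+:3] = (word>>2) & 0x7 = 2
err [5+:5] = (word>>5) & 0x1f = 6  ←
flags [10+:6] = (word>>10) & 0x3f = 38

6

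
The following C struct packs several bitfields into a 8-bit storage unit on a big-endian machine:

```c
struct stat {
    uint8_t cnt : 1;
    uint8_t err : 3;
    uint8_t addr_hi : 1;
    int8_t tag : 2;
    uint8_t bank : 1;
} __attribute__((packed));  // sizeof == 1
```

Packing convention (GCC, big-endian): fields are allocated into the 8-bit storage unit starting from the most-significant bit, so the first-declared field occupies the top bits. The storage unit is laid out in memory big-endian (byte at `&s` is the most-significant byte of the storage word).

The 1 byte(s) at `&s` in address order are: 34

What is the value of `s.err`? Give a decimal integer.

[0]=0x34 (big-endian) → word 0x34
cnt [7+:1] = (word>>7) & 0x1 = 0
err [4+:3] = (word>>4) & 0x7 = 3  ←
addr_hi [3+:1] = (word>>3) & 0x1 = 0
tag [1+:2] = (word>>1) & 0x3 = 2
bank [0+:1] = (word>>0) & 0x1 = 0

3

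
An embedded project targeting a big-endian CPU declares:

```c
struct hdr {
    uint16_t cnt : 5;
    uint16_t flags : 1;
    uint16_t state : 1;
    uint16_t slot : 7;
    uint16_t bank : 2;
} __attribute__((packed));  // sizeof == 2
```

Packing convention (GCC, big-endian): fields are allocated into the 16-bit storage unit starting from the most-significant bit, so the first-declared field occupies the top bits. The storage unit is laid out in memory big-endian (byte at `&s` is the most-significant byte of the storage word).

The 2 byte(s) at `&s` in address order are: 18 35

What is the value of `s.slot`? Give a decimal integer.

[0]=0x18 [1]=0x35 (big-endian) → word 0x1835
cnt [11+:5] = (word>>11) & 0x1f = 3
flags [10+:1] = (word>>10) & 0x1 = 0
state [9+:1] = (word>>9) & 0x1 = 0
slot [2+:7] = (word>>2) & 0x7f = 13  ←
bank [0+:2] = (word>>0) & 0x3 = 1

13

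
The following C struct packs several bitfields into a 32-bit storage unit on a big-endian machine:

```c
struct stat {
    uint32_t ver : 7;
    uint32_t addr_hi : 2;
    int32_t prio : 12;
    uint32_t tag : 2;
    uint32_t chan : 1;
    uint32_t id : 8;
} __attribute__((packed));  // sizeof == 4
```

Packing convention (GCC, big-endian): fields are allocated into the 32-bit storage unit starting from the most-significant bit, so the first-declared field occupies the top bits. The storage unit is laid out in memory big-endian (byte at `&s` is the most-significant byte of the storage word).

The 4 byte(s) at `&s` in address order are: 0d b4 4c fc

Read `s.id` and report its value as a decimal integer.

[0]=0x0d [1]=0xb4 [2]=0x4c [3]=0xfc (big-endian) → word 0x0db44cfc
ver [25+:7] = (word>>25) & 0x7f = 6
addr_hi [23+:2] = (word>>23) & 0x3 = 3
prio [11+:12] = (word>>11) & 0xfff = 1673
tag [9+:2] = (word>>9) & 0x3 = 2
chan [8+:1] = (word>>8) & 0x1 = 0
id [0+:8] = (word>>0) & 0xff = 252  ←

252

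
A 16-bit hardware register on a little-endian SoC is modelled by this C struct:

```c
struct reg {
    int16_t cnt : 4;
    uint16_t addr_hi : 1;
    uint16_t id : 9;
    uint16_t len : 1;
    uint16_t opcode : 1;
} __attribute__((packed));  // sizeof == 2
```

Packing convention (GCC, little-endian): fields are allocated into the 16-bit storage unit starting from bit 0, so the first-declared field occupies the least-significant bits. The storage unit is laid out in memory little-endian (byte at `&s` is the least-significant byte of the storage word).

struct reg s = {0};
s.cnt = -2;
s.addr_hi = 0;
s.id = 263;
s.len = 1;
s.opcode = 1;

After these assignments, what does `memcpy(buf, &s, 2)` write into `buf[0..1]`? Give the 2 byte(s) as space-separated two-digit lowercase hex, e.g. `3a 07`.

ee e0

cnt (4b) val=-2 bits=0xe at bit 0: 0x000e
addr_hi (1b) val=0 bits=0x0 at bit 4: 0x000e
id (9b) val=263 bits=0x107 at bit 5: 0x20ee
len (1b) val=1 bits=0x1 at bit 14: 0x60ee
opcode (1b) val=1 bits=0x1 at bit 15: 0xe0ee
word = 0xe0ee → little-endian bytes:
  [0]=0xee  [1]=0xe0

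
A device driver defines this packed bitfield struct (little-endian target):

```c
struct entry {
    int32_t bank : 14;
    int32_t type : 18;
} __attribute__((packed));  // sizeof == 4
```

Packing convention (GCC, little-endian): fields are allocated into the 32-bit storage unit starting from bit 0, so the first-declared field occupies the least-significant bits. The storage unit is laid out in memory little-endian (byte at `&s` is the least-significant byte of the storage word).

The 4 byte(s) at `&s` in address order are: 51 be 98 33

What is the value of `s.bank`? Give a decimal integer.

-431

[0]=0x51 [1]=0xbe [2]=0x98 [3]=0x33 (little-endian) → word 0x3398be51
bank:14 @ bit 0 → (0x3398be51>>0)&0x3fff = 0x3e51  ←
type:18 @ bit 14 → (0x3398be51>>14)&0x3ffff = 0xce62
bank signed 14b, MSB=1: 15953 - 16384 = -431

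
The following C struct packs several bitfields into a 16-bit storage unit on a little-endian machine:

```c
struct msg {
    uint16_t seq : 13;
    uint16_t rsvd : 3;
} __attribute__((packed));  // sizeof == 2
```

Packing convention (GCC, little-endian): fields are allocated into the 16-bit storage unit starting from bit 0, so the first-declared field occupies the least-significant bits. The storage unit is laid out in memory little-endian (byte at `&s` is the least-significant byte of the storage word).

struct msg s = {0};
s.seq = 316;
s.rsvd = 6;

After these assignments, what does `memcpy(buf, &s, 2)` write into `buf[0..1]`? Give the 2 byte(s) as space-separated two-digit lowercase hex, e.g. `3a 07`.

seq (13b) val=316 bits=0x13c at bit 0: 0x013c
rsvd (3b) val=6 bits=0x6 at bit 13: 0xc13c
word = 0xc13c → little-endian bytes:
  [0]=0x3c  [1]=0xc1

3c c1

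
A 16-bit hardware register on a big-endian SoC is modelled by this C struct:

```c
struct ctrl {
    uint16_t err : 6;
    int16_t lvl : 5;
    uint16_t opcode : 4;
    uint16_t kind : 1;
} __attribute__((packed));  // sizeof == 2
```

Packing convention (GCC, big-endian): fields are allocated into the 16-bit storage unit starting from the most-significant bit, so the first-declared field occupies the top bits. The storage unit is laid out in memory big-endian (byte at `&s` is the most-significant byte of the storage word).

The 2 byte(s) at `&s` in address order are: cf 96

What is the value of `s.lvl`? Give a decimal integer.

-4

[0]=0xcf [1]=0x96 (big-endian) → word 0xcf96
err:6 @ bit 10 → (0xcf96>>10)&0x3f = 0x33
lvl:5 @ bit 5 → (0xcf96>>5)&0x1f = 0x1c  ←
opcode:4 @ bit 1 → (0xcf96>>1)&0xf = 0xb
kind:1 @ bit 0 → (0xcf96>>0)&0x1 = 0x0
lvl signed 5b, MSB=1: 28 - 32 = -4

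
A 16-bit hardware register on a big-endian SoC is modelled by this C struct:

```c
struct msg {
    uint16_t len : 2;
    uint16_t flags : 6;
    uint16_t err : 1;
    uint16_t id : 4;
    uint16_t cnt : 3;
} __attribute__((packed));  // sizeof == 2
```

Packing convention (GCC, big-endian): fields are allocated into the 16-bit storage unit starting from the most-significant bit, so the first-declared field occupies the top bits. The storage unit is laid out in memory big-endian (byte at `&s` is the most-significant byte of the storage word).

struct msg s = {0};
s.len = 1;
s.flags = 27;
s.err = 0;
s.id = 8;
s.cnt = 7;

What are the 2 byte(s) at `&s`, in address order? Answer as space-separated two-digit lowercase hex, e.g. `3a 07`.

5b 47

len (2b) val=1 bits=0x1 at bit 14: 0x4000
flags (6b) val=27 bits=0x1b at bit 8: 0x5b00
err (1b) val=0 bits=0x0 at bit 7: 0x5b00
id (4b) val=8 bits=0x8 at bit 3: 0x5b40
cnt (3b) val=7 bits=0x7 at bit 0: 0x5b47
word = 0x5b47 → big-endian bytes:
  [0]=0x5b  [1]=0x47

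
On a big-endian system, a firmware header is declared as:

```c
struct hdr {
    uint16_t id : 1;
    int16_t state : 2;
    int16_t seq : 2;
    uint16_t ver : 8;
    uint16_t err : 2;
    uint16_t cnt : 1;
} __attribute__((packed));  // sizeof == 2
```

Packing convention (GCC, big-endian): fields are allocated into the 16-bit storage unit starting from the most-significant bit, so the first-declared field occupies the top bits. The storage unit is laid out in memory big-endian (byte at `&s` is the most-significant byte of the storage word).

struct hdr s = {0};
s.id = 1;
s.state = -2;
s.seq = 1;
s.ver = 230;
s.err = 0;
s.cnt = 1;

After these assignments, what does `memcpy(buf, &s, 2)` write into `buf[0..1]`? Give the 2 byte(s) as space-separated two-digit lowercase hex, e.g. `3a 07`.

cf 31

[15+:1] id=1 & 0x1 = 0x1; word=0x8000
[13+:2] state=-2 & 0x3 = 0x2; word=0xc000
[11+:2] seq=1 & 0x3 = 0x1; word=0xc800
[3+:8] ver=230 & 0xff = 0xe6; word=0xcf30
[1+:2] err=0 & 0x3 = 0x0; word=0xcf30
[0+:1] cnt=1 & 0x1 = 0x1; word=0xcf31
word = 0xcf31 → big-endian bytes:
  [0]=0xcf  [1]=0x31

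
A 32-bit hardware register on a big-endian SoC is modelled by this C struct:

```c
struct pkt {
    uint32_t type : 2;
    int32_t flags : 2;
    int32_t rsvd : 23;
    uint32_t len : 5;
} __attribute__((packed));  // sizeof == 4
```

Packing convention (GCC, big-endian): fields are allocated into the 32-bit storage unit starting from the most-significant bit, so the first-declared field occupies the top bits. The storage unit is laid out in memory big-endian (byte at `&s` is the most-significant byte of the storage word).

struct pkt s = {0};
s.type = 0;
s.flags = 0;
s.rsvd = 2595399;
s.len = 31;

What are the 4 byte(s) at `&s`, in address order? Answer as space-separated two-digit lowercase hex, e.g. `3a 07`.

04 f3 48 ff

[30+:2] type=0 & 0x3 = 0x0; word=0x00000000
[28+:2] flags=0 & 0x3 = 0x0; word=0x00000000
[5+:23] rsvd=2595399 & 0x7fffff = 0x279a47; word=0x04f348e0
[0+:5] len=31 & 0x1f = 0x1f; word=0x04f348ff
word = 0x04f348ff → big-endian bytes:
  [0]=0x04  [1]=0xf3  [2]=0x48  [3]=0xff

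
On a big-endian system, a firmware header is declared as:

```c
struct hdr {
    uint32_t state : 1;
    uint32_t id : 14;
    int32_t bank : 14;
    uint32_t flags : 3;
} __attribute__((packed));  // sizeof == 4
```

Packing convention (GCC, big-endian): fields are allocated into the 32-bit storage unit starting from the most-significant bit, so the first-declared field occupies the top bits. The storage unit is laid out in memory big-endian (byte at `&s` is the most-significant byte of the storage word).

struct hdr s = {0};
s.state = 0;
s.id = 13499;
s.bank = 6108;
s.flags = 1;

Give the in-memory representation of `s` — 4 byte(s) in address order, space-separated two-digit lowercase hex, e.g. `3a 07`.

69 76 be e1

[31+:1] state=0 & 0x1 = 0x0; word=0x00000000
[17+:14] id=13499 & 0x3fff = 0x34bb; word=0x69760000
[3+:14] bank=6108 & 0x3fff = 0x17dc; word=0x6976bee0
[0+:3] flags=1 & 0x7 = 0x1; word=0x6976bee1
word = 0x6976bee1 → big-endian bytes:
  [0]=0x69  [1]=0x76  [2]=0xbe  [3]=0xe1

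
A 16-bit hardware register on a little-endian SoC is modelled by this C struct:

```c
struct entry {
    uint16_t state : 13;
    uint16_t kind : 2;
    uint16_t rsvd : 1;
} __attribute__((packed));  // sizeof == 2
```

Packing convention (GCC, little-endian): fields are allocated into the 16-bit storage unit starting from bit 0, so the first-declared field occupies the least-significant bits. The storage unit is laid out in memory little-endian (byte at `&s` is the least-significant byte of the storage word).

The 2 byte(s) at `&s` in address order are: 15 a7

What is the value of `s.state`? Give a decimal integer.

1813

[0]=0x15 [1]=0xa7 (little-endian) → word 0xa715
state [0+:13] = (word>>0) & 0x1fff = 1813  ←
kind [13+:2] = (word>>13) & 0x3 = 1
rsvd [15+:1] = (word>>15) & 0x1 = 1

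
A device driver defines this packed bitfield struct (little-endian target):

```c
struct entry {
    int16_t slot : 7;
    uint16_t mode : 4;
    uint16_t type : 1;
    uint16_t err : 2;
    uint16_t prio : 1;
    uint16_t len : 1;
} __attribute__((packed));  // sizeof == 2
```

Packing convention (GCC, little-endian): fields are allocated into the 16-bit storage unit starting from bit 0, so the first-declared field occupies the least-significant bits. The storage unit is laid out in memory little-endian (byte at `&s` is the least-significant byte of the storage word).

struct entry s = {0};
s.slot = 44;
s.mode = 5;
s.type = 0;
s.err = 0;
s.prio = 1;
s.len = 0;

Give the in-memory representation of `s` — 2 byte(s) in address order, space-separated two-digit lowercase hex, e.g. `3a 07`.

slot (7b) val=44 bits=0x2c at bit 0: 0x002c
mode (4b) val=5 bits=0x5 at bit 7: 0x02ac
type (1b) val=0 bits=0x0 at bit 11: 0x02ac
err (2b) val=0 bits=0x0 at bit 12: 0x02ac
prio (1b) val=1 bits=0x1 at bit 14: 0x42ac
len (1b) val=0 bits=0x0 at bit 15: 0x42ac
word = 0x42ac → little-endian bytes:
  [0]=0xac  [1]=0x42

ac 42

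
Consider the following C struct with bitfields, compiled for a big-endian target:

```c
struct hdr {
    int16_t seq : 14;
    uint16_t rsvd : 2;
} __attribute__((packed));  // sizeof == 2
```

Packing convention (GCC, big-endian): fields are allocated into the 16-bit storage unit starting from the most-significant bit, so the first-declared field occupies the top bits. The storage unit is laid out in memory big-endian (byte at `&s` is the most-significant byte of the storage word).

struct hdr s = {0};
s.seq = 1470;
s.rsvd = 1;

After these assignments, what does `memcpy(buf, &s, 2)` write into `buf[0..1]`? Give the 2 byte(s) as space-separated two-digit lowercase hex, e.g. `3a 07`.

16 f9

[2+:14] seq=1470 & 0x3fff = 0x5be; word=0x16f8
[0+:2] rsvd=1 & 0x3 = 0x1; word=0x16f9
word = 0x16f9 → big-endian bytes:
  [0]=0x16  [1]=0xf9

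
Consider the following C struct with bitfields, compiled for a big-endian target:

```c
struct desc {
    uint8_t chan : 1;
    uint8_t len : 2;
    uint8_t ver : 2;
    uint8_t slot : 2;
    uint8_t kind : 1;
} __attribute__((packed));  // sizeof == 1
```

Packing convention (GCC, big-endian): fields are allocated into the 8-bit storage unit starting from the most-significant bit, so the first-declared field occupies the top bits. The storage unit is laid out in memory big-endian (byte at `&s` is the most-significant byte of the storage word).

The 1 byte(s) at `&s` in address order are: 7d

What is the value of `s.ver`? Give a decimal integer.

[0]=0x7d (big-endian) → word 0x7d
chan [7+:1] = (word>>7) & 0x1 = 0
len [5+:2] = (word>>5) & 0x3 = 3
ver [3+:2] = (word>>3) & 0x3 = 3  ←
slot [1+:2] = (word>>1) & 0x3 = 2
kind [0+:1] = (word>>0) & 0x1 = 1

3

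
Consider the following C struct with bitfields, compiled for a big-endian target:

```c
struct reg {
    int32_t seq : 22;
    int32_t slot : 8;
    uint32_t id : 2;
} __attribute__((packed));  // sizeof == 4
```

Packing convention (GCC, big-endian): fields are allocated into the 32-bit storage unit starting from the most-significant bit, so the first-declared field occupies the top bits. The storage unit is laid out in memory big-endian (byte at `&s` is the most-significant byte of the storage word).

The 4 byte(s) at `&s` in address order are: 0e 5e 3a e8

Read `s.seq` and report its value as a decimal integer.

[0]=0x0e [1]=0x5e [2]=0x3a [3]=0xe8 (big-endian) → word 0x0e5e3ae8
seq:22 @ bit 10 → (0x0e5e3ae8>>10)&0x3fffff = 0x3978e  ←
slot:8 @ bit 2 → (0x0e5e3ae8>>2)&0xff = 0xba
id:2 @ bit 0 → (0x0e5e3ae8>>0)&0x3 = 0x0
seq signed 22b, MSB=0: value = 235406

235406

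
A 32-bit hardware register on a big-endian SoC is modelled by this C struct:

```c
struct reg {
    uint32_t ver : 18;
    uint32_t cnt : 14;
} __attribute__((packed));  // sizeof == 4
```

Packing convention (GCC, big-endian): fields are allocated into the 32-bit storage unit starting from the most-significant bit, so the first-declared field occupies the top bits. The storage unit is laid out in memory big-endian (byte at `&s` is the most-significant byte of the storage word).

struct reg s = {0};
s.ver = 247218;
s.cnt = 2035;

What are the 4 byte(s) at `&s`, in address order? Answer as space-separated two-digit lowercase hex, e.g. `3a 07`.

f1 6c 87 f3

[14+:18] ver=247218 & 0x3ffff = 0x3c5b2; word=0xf16c8000
[0+:14] cnt=2035 & 0x3fff = 0x7f3; word=0xf16c87f3
word = 0xf16c87f3 → big-endian bytes:
  [0]=0xf1  [1]=0x6c  [2]=0x87  [3]=0xf3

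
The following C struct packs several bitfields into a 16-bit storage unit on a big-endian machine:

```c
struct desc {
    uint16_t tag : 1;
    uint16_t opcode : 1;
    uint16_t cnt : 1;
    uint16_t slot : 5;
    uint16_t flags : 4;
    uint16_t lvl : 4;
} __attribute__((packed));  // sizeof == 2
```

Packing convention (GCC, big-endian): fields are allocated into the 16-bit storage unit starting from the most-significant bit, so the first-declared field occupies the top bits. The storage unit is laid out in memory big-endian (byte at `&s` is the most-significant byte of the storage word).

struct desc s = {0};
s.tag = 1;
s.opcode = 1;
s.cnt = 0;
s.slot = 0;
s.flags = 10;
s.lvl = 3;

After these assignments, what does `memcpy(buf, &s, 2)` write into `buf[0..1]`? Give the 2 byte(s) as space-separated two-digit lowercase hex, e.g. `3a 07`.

c0 a3

tag:1 = 1 → 0x1 << 15 → word 0x8000
opcode:1 = 1 → 0x1 << 14 → word 0xc000
cnt:1 = 0 → 0x0 << 13 → word 0xc000
slot:5 = 0 → 0x0 << 8 → word 0xc000
flags:4 = 10 → 0xa << 4 → word 0xc0a0
lvl:4 = 3 → 0x3 << 0 → word 0xc0a3
word = 0xc0a3 → big-endian bytes:
  [0]=0xc0  [1]=0xa3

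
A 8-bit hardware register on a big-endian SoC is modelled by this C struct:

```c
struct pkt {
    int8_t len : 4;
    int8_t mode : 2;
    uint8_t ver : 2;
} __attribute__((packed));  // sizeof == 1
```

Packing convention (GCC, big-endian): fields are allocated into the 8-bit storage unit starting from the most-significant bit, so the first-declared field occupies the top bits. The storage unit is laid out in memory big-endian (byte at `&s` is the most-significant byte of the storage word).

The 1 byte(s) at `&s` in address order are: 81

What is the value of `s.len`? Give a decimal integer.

-8

[0]=0x81 (big-endian) → word 0x81
len [4+:4] = (word>>4) & 0xf = 8  ←
mode [2+:2] = (word>>2) & 0x3 = 0
ver [0+:2] = (word>>0) & 0x3 = 1
len signed 4b, MSB=1: 8 - 16 = -8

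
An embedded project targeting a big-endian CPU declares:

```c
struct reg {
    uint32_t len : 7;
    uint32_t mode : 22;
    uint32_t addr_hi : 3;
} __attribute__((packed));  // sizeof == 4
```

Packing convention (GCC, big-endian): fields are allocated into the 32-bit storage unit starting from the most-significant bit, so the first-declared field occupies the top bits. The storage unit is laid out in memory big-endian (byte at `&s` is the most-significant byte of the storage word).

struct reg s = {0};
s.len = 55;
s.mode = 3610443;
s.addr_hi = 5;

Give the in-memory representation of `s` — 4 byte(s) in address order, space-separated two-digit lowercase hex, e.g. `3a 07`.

6f b8 ba 5d

len (7b) val=55 bits=0x37 at bit 25: 0x6e000000
mode (22b) val=3610443 bits=0x37174b at bit 3: 0x6fb8ba58
addr_hi (3b) val=5 bits=0x5 at bit 0: 0x6fb8ba5d
word = 0x6fb8ba5d → big-endian bytes:
  [0]=0x6f  [1]=0xb8  [2]=0xba  [3]=0x5d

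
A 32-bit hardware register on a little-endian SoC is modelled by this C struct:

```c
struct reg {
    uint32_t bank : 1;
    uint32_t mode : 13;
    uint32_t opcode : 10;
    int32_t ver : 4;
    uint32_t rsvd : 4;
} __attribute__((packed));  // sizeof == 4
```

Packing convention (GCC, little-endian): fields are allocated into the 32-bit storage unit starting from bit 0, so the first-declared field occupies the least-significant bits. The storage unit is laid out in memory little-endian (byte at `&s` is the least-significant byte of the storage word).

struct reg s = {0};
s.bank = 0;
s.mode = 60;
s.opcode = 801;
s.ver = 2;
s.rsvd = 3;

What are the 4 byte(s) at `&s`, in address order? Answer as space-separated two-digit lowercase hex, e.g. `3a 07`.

bank:1 = 0 → 0x0 << 0 → word 0x00000000
mode:13 = 60 → 0x3c << 1 → word 0x00000078
opcode:10 = 801 → 0x321 << 14 → word 0x00c84078
ver:4 = 2 → 0x2 << 24 → word 0x02c84078
rsvd:4 = 3 → 0x3 << 28 → word 0x32c84078
word = 0x32c84078 → little-endian bytes:
  [0]=0x78  [1]=0x40  [2]=0xc8  [3]=0x32

78 40 c8 32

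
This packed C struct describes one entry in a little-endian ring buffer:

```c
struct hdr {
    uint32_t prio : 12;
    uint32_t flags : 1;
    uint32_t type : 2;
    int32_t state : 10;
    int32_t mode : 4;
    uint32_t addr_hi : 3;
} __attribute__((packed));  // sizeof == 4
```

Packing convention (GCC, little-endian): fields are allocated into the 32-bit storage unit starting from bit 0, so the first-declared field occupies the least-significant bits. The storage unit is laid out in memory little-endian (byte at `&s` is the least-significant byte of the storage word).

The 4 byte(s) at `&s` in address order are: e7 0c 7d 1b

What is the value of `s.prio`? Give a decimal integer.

3303

[0]=0xe7 [1]=0x0c [2]=0x7d [3]=0x1b (little-endian) → word 0x1b7d0ce7
prio [0+:12] = (word>>0) & 0xfff = 3303  ←
flags [12+:1] = (word>>12) & 0x1 = 0
type [13+:2] = (word>>13) & 0x3 = 0
state [15+:10] = (word>>15) & 0x3ff = 762
mode [25+:4] = (word>>25) & 0xf = 13
addr_hi [29+:3] = (word>>29) & 0x7 = 0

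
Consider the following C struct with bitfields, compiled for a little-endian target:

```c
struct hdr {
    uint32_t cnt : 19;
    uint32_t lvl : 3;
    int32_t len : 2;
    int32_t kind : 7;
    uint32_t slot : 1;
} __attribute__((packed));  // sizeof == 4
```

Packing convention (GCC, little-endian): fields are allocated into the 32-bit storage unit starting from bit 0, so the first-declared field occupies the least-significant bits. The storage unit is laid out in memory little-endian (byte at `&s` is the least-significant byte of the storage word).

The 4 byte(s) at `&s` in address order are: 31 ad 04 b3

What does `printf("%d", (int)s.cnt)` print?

306481

[0]=0x31 [1]=0xad [2]=0x04 [3]=0xb3 (little-endian) → word 0xb304ad31
cnt:19 @ bit 0 → (0xb304ad31>>0)&0x7ffff = 0x4ad31  ←
lvl:3 @ bit 19 → (0xb304ad31>>19)&0x7 = 0x0
len:2 @ bit 22 → (0xb304ad31>>22)&0x3 = 0x0
kind:7 @ bit 24 → (0xb304ad31>>24)&0x7f = 0x33
slot:1 @ bit 31 → (0xb304ad31>>31)&0x1 = 0x1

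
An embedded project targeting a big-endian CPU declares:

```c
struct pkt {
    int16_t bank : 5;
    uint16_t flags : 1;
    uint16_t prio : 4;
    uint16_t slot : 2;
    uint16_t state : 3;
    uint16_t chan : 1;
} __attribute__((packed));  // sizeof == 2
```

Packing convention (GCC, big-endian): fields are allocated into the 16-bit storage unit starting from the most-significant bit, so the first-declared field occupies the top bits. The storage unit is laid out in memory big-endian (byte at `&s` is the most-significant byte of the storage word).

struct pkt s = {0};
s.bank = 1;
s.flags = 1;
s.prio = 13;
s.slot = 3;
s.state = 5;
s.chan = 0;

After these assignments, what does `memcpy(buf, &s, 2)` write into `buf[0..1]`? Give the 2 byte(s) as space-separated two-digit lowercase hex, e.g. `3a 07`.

0f 7a

[11+:5] bank=1 & 0x1f = 0x1; word=0x0800
[10+:1] flags=1 & 0x1 = 0x1; word=0x0c00
[6+:4] prio=13 & 0xf = 0xd; word=0x0f40
[4+:2] slot=3 & 0x3 = 0x3; word=0x0f70
[1+:3] state=5 & 0x7 = 0x5; word=0x0f7a
[0+:1] chan=0 & 0x1 = 0x0; word=0x0f7a
word = 0x0f7a → big-endian bytes:
  [0]=0x0f  [1]=0x7a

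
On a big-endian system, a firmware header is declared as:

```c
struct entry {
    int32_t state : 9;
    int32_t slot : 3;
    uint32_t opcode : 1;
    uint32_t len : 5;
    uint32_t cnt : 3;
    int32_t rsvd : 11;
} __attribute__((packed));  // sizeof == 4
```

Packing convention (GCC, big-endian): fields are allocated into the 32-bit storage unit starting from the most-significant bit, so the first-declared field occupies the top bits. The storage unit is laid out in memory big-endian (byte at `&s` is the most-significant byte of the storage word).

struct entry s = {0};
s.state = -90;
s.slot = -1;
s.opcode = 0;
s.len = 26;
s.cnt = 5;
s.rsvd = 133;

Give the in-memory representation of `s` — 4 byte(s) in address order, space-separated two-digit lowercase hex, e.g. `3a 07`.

state:9 = -90 → 0x1a6 << 23 → word 0xd3000000
slot:3 = -1 → 0x7 << 20 → word 0xd3700000
opcode:1 = 0 → 0x0 << 19 → word 0xd3700000
len:5 = 26 → 0x1a << 14 → word 0xd3768000
cnt:3 = 5 → 0x5 << 11 → word 0xd376a800
rsvd:11 = 133 → 0x85 << 0 → word 0xd376a885
word = 0xd376a885 → big-endian bytes:
  [0]=0xd3  [1]=0x76  [2]=0xa8  [3]=0x85

d3 76 a8 85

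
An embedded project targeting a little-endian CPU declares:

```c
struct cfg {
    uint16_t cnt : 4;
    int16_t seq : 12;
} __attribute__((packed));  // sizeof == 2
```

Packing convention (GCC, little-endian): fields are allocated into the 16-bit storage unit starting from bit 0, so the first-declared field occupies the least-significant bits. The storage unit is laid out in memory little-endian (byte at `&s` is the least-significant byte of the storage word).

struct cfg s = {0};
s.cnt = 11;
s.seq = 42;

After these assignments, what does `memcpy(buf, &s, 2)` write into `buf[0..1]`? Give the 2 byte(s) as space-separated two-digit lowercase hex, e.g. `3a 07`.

ab 02

cnt:4 = 11 → 0xb << 0 → word 0x000b
seq:12 = 42 → 0x2a << 4 → word 0x02ab
word = 0x02ab → little-endian bytes:
  [0]=0xab  [1]=0x02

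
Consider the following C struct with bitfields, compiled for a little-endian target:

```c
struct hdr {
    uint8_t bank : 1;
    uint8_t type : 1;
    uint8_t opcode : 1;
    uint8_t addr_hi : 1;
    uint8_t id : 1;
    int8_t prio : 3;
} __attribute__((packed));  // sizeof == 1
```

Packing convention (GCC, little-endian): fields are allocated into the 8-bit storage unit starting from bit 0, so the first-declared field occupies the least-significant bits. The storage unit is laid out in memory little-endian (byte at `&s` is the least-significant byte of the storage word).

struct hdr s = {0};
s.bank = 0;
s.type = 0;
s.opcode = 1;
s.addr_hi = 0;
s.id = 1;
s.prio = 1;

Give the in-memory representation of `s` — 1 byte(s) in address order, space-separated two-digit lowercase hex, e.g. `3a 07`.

bank (1b) val=0 bits=0x0 at bit 0: 0x00
type (1b) val=0 bits=0x0 at bit 1: 0x00
opcode (1b) val=1 bits=0x1 at bit 2: 0x04
addr_hi (1b) val=0 bits=0x0 at bit 3: 0x04
id (1b) val=1 bits=0x1 at bit 4: 0x14
prio (3b) val=1 bits=0x1 at bit 5: 0x34
word = 0x34 → little-endian bytes:
  [0]=0x34

34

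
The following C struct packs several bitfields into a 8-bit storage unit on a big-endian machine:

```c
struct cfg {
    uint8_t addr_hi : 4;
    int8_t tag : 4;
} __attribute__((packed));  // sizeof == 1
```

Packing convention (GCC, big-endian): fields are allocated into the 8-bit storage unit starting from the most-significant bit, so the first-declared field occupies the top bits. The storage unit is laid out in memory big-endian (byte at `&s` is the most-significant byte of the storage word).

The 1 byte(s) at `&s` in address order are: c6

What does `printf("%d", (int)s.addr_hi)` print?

12

[0]=0xc6 (big-endian) → word 0xc6
addr_hi:4 @ bit 4 → (0xc6>>4)&0xf = 0xc  ←
tag:4 @ bit 0 → (0xc6>>0)&0xf = 0x6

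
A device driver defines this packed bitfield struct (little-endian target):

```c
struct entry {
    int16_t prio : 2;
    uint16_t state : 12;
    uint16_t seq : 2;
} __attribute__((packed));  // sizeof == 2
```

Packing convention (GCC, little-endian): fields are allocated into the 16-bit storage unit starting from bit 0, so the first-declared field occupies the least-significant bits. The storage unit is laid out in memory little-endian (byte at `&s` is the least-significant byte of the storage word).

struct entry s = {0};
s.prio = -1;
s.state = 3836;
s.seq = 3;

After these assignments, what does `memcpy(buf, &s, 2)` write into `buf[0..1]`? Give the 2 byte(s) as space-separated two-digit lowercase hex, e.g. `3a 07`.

f3 fb

prio (2b) val=-1 bits=0x3 at bit 0: 0x0003
state (12b) val=3836 bits=0xefc at bit 2: 0x3bf3
seq (2b) val=3 bits=0x3 at bit 14: 0xfbf3
word = 0xfbf3 → little-endian bytes:
  [0]=0xf3  [1]=0xfb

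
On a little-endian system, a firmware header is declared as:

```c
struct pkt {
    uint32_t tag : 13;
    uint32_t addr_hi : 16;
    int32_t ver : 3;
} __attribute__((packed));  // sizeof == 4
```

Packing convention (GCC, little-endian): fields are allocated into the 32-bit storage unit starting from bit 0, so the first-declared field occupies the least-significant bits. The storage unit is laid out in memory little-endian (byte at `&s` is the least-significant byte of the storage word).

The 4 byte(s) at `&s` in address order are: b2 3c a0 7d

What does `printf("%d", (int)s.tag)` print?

7346

[0]=0xb2 [1]=0x3c [2]=0xa0 [3]=0x7d (little-endian) → word 0x7da03cb2
tag:13 @ bit 0 → (0x7da03cb2>>0)&0x1fff = 0x1cb2  ←
addr_hi:16 @ bit 13 → (0x7da03cb2>>13)&0xffff = 0xed01
ver:3 @ bit 29 → (0x7da03cb2>>29)&0x7 = 0x3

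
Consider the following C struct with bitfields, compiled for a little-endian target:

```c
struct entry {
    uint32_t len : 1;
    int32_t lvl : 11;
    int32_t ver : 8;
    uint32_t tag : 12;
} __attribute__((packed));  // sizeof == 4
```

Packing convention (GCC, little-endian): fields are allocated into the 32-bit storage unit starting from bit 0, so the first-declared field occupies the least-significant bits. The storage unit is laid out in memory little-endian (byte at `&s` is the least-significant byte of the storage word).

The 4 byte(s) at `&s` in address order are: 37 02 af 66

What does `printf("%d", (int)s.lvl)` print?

[0]=0x37 [1]=0x02 [2]=0xaf [3]=0x66 (little-endian) → word 0x66af0237
len:1 @ bit 0 → (0x66af0237>>0)&0x1 = 0x1
lvl:11 @ bit 1 → (0x66af0237>>1)&0x7ff = 0x11b  ←
ver:8 @ bit 12 → (0x66af0237>>12)&0xff = 0xf0
tag:12 @ bit 20 → (0x66af0237>>20)&0xfff = 0x66a
lvl signed 11b, MSB=0: value = 283

283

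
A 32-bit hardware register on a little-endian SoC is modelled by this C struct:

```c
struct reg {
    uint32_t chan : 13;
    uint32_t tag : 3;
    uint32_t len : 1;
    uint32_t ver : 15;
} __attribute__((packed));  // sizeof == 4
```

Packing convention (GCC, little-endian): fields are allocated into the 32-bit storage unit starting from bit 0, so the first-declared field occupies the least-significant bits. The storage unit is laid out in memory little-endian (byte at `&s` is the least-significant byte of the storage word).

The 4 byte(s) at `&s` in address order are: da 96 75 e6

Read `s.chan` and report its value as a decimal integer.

[0]=0xda [1]=0x96 [2]=0x75 [3]=0xe6 (little-endian) → word 0xe67596da
chan:13 @ bit 0 → (0xe67596da>>0)&0x1fff = 0x16da  ←
tag:3 @ bit 13 → (0xe67596da>>13)&0x7 = 0x4
len:1 @ bit 16 → (0xe67596da>>16)&0x1 = 0x1
ver:15 @ bit 17 → (0xe67596da>>17)&0x7fff = 0x733a

5850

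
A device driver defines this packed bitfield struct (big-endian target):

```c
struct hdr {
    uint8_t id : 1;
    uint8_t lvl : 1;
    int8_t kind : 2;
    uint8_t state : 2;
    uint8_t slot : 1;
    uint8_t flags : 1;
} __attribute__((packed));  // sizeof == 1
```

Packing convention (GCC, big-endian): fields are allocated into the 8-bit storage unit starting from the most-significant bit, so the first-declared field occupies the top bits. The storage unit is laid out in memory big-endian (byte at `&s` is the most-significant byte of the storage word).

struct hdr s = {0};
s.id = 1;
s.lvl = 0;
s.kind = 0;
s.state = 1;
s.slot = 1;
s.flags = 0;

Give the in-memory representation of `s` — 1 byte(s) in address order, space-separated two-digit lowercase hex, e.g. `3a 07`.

86

id:1 = 1 → 0x1 << 7 → word 0x80
lvl:1 = 0 → 0x0 << 6 → word 0x80
kind:2 = 0 → 0x0 << 4 → word 0x80
state:2 = 1 → 0x1 << 2 → word 0x84
slot:1 = 1 → 0x1 << 1 → word 0x86
flags:1 = 0 → 0x0 << 0 → word 0x86
word = 0x86 → big-endian bytes:
  [0]=0x86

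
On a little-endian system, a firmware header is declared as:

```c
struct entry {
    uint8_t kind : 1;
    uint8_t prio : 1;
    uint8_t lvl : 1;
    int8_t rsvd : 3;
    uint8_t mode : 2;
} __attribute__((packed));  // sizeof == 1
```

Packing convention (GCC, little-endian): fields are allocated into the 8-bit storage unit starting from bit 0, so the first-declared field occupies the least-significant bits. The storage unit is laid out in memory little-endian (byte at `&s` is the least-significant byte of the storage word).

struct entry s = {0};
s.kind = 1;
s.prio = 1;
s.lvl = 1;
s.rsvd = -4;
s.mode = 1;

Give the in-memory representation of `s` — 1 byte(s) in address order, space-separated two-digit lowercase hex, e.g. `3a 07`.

[0+:1] kind=1 & 0x1 = 0x1; word=0x01
[1+:1] prio=1 & 0x1 = 0x1; word=0x03
[2+:1] lvl=1 & 0x1 = 0x1; word=0x07
[3+:3] rsvd=-4 & 0x7 = 0x4; word=0x27
[6+:2] mode=1 & 0x3 = 0x1; word=0x67
word = 0x67 → little-endian bytes:
  [0]=0x67

67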